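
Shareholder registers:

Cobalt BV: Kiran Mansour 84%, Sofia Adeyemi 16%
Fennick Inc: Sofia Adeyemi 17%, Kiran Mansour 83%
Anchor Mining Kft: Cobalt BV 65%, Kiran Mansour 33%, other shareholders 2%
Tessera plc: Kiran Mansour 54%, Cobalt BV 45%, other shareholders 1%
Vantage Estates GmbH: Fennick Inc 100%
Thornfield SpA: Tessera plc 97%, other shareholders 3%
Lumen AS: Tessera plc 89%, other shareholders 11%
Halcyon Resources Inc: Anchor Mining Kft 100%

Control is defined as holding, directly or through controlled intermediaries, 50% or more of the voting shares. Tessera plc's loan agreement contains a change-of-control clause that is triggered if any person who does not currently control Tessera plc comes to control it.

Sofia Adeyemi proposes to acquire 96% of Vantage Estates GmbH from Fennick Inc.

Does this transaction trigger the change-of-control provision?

No

The purchase adds only to Sofia's holdings (Fennick's stake shrinks), so Sofia is the only person who could newly come to control Tessera.
Sofia's largest direct stake is 17% in Fennick, which does not meet the threshold, so Sofia controls no company.
Neither Sofia nor any entity Sofia controls holds any voting interest in Tessera.
So before the transaction, Sofia does not control Tessera.
After the purchase, Sofia holds 96% of Vantage directly, and Fennick's stake falls to 4%.
Sofia holds 96% of Vantage, so Sofia controls Vantage.
After the transaction, neither Sofia nor any entity Sofia controls holds a voting interest in Tessera, so Sofia still does not control it.
No new person acquires control, so the clause is not triggered.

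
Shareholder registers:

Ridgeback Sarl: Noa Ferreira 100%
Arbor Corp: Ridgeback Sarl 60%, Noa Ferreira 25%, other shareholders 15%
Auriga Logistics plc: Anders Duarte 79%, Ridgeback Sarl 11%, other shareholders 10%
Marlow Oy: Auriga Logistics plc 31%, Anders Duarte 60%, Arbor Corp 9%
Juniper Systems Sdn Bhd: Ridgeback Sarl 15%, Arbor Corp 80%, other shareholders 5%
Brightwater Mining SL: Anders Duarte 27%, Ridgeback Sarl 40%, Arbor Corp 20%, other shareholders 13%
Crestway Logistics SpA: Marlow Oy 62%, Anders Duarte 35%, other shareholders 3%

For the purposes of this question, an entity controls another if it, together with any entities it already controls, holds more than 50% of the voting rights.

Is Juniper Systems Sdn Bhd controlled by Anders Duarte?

Anders holds 79% of Auriga, so Anders controls Auriga.
Auriga and Anders together hold 31% + 60% = 91% of Marlow, so Anders controls Marlow.
Marlow and Anders together hold 62% + 35% = 97% of Crestway, so Anders controls Crestway.
Neither Anders nor any entity Anders controls holds any voting interest in Juniper.
So Anders does not control Juniper.

No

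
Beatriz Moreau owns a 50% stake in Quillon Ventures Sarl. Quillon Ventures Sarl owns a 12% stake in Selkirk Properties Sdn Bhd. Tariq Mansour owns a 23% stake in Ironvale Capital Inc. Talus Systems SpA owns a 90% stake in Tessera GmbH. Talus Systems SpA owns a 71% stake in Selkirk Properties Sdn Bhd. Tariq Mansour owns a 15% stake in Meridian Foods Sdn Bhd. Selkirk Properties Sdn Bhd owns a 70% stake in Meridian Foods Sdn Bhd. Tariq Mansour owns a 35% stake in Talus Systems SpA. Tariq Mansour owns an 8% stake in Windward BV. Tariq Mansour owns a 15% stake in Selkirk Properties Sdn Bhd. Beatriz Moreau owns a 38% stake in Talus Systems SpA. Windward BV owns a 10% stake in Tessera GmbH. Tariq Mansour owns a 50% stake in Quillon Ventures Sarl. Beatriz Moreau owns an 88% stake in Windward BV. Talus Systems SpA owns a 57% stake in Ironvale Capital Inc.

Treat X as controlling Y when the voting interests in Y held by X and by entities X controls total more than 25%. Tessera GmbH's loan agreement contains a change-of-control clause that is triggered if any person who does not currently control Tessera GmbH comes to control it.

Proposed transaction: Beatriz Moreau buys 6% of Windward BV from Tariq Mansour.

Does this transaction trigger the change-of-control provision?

The purchase adds only to Beatriz's holdings (Tariq's stake shrinks), so Beatriz is the only person who could newly come to control Tessera.
Beatriz holds 88% of Windward, so Beatriz controls Windward.
Beatriz holds 38% of Talus, so Beatriz controls Talus.
Windward and Talus together hold 10% + 90% = 100% of Tessera, so Beatriz controls Tessera.
So Beatriz already controls Tessera before the transaction.
After the purchase, Beatriz's direct stake in Windward rises to 88% + 6% = 94%, and Tariq's stake falls to 2%.
Beatriz controlled Tessera already, so this is not a new person acquiring control; every other person's position is unchanged or reduced.
No new person acquires control, so the clause is not triggered.

No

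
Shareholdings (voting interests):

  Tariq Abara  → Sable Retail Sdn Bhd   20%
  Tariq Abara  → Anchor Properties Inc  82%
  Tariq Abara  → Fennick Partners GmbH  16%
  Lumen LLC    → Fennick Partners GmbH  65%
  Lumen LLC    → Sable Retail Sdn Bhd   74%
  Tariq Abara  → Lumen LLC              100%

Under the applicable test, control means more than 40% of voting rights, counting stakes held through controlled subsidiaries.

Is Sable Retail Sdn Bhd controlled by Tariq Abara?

Yes

Tariq holds 100% of Lumen, so Tariq controls Lumen.
Lumen and Tariq together hold 74% + 20% = 94% of Sable, so Tariq controls Sable.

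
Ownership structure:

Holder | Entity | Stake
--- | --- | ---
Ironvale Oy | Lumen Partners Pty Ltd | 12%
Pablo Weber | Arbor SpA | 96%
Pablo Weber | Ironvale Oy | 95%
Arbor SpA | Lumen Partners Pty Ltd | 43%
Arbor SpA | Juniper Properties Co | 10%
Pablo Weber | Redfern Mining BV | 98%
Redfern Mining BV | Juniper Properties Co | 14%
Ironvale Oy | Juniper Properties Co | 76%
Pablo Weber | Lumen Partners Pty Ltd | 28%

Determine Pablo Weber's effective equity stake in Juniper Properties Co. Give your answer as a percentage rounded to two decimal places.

Pablo reaches Juniper along 3 paths.
Via Redfern: 98% × 14% = 13.72%.
Via Arbor: 96% × 10% = 9.6%.
Via Ironvale: 95% × 76% = 72.2%.
Total: 13.72% + 9.6% + 72.2% = 95.52%.

95.52%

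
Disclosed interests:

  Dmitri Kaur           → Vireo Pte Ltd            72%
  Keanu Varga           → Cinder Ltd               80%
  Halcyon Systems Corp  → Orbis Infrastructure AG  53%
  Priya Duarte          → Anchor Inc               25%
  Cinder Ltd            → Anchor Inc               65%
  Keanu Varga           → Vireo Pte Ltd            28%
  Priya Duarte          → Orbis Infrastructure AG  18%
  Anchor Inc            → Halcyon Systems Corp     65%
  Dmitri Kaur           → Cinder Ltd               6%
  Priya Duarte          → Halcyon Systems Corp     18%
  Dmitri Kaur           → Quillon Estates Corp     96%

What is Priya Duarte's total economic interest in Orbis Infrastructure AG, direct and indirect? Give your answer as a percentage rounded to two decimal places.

36.15%

Priya reaches Orbis along 3 paths.
Direct stake: 18% = 18%.
Via Halcyon: 18% × 53% = 9.54%.
Via Anchor → Halcyon: 25% × 65% × 53% = 8.6125%.
Total: 18% + 9.54% + 8.6125% = 36.1525%.
Rounded: 36.15%.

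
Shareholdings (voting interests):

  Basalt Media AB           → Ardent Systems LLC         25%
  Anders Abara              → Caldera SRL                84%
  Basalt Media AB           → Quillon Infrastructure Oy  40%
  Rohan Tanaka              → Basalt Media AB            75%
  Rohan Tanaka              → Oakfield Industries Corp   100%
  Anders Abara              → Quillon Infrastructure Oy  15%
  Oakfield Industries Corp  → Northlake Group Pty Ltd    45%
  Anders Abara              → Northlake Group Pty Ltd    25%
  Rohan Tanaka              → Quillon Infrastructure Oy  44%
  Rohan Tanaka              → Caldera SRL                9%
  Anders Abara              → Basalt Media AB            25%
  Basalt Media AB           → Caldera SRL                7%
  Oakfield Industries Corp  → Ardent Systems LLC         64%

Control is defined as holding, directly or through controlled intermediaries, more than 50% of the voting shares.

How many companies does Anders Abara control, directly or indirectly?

1

Anders holds 84% of Caldera, so Anders controls Caldera.
No other company's threshold is met.
Anders controls 1 company.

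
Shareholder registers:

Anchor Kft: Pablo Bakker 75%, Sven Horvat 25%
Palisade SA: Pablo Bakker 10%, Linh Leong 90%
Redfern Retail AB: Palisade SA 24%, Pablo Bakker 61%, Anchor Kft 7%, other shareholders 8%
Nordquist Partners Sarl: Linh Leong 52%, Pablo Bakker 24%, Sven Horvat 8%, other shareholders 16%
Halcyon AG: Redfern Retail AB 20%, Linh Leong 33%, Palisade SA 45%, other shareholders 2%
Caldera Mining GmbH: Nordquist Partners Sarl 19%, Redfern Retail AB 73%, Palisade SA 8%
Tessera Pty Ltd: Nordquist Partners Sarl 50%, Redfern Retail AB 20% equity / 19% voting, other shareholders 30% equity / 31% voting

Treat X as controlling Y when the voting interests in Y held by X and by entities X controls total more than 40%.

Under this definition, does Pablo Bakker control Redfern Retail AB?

Pablo holds 75% of Anchor, so Pablo controls Anchor.
Pablo and Anchor together hold 61% + 7% = 68% of Redfern, so Pablo controls Redfern.

Yes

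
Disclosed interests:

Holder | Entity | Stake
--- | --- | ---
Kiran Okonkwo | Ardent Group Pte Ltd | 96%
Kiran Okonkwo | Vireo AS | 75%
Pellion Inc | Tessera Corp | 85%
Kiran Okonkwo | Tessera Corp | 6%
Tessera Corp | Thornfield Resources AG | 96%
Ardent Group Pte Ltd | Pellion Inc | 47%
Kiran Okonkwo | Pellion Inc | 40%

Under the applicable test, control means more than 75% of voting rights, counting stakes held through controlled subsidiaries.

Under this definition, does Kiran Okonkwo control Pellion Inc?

Yes

Kiran holds 96% of Ardent, so Kiran controls Ardent.
Kiran and Ardent together hold 40% + 47% = 87% of Pellion, so Kiran controls Pellion.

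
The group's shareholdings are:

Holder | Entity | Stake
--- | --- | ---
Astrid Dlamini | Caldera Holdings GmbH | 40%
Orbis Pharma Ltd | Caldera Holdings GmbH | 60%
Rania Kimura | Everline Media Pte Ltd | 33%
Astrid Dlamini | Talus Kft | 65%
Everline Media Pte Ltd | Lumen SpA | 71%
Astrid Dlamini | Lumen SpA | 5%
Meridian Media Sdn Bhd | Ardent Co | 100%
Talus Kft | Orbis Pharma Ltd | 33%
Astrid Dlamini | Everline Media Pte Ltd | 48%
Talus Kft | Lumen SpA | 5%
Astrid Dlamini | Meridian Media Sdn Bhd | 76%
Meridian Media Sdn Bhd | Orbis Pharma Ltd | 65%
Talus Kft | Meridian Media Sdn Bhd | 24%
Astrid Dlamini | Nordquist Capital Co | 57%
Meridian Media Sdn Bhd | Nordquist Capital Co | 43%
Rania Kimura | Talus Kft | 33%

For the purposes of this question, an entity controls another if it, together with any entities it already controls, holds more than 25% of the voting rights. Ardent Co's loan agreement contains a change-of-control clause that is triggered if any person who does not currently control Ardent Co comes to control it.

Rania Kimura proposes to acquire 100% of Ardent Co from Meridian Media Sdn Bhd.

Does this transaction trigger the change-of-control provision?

The purchase adds only to Rania's holdings (Meridian's stake shrinks), so Rania is the only person who could newly come to control Ardent.
Rania holds 33% of Everline, so Rania controls Everline.
Rania holds 33% of Talus, so Rania controls Talus.
Everline and Talus together hold 71% + 5% = 76% of Lumen, so Rania controls Lumen.
Talus holds 33% of Orbis, so Rania controls Orbis.
Orbis holds 60% of Caldera, so Rania controls Caldera.
Neither Rania nor any entity Rania controls holds any voting interest in Ardent.
So before the transaction, Rania does not control Ardent.
After the purchase, Rania holds 100% of Ardent directly, and Meridian's stake falls to 0%.
Rania holds 100% of Ardent, so Rania controls Ardent.
Rania did not control Ardent before and does after, so the clause is triggered.

Yes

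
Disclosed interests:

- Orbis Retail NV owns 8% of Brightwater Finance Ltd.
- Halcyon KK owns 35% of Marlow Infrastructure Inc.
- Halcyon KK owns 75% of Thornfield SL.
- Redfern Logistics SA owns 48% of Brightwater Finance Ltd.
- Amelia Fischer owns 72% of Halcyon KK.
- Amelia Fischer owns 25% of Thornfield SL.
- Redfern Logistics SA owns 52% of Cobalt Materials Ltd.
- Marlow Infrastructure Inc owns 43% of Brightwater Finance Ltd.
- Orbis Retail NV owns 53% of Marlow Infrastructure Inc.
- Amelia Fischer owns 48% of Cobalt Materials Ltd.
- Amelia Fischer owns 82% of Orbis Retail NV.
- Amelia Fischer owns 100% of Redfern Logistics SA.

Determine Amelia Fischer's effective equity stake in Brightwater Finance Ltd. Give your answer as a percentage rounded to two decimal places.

Amelia reaches Brightwater along 4 paths.
Via Redfern: 100% × 48% = 48%.
Via Orbis: 82% × 8% = 6.56%.
Via Orbis → Marlow: 82% × 53% × 43% = 18.6878%.
Via Halcyon → Marlow: 72% × 35% × 43% = 10.836%.
Total: 48% + 6.56% + 18.6878% + 10.836% = 84.0838%.
Rounded: 84.08%.

84.08%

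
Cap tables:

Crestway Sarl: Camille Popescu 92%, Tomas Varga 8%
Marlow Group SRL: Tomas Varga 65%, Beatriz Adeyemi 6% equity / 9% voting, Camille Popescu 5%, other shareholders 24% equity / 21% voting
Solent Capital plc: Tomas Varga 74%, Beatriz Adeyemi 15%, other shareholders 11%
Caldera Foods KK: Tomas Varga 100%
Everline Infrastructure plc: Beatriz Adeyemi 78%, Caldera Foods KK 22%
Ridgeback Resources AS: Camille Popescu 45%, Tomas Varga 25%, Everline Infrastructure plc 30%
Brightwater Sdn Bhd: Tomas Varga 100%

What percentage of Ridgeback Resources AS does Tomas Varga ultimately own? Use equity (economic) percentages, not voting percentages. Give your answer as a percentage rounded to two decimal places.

Tomas reaches Ridgeback along 2 paths.
Direct stake: 25% = 25%.
Via Caldera → Everline: 100% × 22% × 30% = 6.6%.
Total: 25% + 6.6% = 31.6%.
Rounded: 31.60%.

31.60%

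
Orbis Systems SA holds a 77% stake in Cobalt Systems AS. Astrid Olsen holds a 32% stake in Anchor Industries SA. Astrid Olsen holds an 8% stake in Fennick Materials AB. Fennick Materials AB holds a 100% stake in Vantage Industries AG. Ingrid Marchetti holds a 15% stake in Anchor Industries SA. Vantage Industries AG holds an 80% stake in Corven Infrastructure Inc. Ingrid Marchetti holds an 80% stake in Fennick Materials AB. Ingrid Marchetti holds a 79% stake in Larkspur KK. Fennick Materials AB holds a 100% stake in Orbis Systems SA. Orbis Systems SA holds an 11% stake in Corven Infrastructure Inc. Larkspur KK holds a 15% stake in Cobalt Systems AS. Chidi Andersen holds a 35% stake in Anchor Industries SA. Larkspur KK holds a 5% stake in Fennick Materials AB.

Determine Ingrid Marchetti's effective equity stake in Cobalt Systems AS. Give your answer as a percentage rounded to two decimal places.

76.49%

Ingrid reaches Cobalt along 3 paths.
Via Larkspur: 79% × 15% = 11.85%.
Via Fennick → Orbis: 80% × 100% × 77% = 61.6%.
Via Larkspur → Fennick → Orbis: 79% × 5% × 100% × 77% = 3.0415%.
Total: 11.85% + 61.6% + 3.0415% = 76.4915%.
Rounded: 76.49%.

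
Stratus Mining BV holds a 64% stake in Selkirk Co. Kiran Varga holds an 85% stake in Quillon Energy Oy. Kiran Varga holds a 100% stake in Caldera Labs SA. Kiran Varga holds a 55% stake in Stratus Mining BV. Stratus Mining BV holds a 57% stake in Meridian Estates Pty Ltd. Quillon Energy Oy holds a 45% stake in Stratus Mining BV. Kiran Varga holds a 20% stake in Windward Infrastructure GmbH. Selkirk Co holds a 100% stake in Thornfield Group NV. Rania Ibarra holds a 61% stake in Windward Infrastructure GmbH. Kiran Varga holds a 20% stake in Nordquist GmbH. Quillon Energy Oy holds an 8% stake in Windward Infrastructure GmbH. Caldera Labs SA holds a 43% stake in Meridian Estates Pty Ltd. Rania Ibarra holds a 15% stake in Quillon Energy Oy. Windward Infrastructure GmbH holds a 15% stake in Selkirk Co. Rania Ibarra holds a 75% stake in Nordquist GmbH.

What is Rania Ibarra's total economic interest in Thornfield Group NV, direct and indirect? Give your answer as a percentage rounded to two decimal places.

13.65%

Rania reaches Thornfield along 3 paths.
Via Quillon → Windward → Selkirk: 15% × 8% × 15% × 100% = 0.18%.
Via Windward → Selkirk: 61% × 15% × 100% = 9.15%.
Via Quillon → Stratus → Selkirk: 15% × 45% × 64% × 100% = 4.32%.
Total: 0.18% + 9.15% + 4.32% = 13.65%.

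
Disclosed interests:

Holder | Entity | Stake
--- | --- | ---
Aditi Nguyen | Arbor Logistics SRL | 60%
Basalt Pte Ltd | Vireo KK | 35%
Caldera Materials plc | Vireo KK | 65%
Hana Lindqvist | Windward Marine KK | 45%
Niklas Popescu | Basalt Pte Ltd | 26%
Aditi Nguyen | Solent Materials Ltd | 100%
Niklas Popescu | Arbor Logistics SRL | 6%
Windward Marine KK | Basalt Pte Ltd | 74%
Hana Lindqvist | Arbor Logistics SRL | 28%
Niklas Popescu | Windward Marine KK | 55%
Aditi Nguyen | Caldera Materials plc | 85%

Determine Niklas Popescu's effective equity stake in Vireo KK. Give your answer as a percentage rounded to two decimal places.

23.35%

Niklas reaches Vireo along 2 paths.
Via Basalt: 26% × 35% = 9.1%.
Via Windward → Basalt: 55% × 74% × 35% = 14.245%.
Total: 9.1% + 14.245% = 23.345%.
Rounded: 23.35%.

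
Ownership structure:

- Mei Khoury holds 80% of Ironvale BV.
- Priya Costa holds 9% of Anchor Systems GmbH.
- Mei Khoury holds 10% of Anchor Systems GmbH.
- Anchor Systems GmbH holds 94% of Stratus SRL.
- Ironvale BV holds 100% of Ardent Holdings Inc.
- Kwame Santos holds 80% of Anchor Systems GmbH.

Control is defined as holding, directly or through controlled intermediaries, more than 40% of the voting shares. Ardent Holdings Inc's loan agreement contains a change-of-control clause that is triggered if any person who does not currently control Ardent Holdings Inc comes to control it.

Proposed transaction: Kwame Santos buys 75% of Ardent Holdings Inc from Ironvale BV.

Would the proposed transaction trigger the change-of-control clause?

The purchase adds only to Kwame's holdings (Ironvale's stake shrinks), so Kwame is the only person who could newly come to control Ardent.
Kwame holds 80% of Anchor, so Kwame controls Anchor.
Anchor holds 94% of Stratus, so Kwame controls Stratus.
Neither Kwame nor any entity Kwame controls holds any voting interest in Ardent.
So before the transaction, Kwame does not control Ardent.
After the purchase, Kwame holds 75% of Ardent directly, and Ironvale's stake falls to 25%.
Kwame holds 75% of Ardent, so Kwame controls Ardent.
Kwame did not control Ardent before and does after, so the clause is triggered.

Yes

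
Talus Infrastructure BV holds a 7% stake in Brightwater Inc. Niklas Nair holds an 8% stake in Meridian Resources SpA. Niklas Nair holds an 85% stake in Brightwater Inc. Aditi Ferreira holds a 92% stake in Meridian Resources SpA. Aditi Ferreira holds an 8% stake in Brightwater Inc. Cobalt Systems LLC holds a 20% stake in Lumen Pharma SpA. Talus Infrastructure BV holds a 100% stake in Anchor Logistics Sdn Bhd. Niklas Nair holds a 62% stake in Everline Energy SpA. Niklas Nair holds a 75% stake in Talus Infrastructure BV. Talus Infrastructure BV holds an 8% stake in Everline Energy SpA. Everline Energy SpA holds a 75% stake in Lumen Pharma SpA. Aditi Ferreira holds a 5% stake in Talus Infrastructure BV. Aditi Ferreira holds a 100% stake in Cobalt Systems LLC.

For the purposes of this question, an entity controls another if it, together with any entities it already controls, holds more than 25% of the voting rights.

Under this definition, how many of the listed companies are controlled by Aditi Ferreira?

2

Aditi holds 92% of Meridian, so Aditi controls Meridian.
Aditi holds 100% of Cobalt, so Aditi controls Cobalt.
No other company's threshold is met.
Aditi controls 2 companies.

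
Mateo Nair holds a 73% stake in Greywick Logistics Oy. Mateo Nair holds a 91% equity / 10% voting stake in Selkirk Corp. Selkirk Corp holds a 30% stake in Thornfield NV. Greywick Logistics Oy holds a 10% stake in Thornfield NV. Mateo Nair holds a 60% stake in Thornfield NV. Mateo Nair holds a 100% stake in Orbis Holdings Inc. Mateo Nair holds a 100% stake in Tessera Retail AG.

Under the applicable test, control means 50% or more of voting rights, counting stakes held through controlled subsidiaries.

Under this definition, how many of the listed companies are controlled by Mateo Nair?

Mateo holds 73% of Greywick, so Mateo controls Greywick.
Mateo and Greywick together hold 60% + 10% = 70% of Thornfield, so Mateo controls Thornfield.
Mateo holds 100% of Orbis, so Mateo controls Orbis.
Mateo holds 100% of Tessera, so Mateo controls Tessera.
No other company's threshold is met.
Mateo controls 4 companies.

4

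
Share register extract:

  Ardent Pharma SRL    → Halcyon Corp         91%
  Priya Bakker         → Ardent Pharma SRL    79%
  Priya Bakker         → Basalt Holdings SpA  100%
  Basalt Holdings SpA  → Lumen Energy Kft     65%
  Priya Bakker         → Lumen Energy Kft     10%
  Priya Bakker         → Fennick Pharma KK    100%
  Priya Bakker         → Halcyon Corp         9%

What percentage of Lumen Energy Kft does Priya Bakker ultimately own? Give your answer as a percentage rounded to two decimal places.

75.00%

Priya reaches Lumen along 2 paths.
Via Basalt: 100% × 65% = 65%.
Direct stake: 10% = 10%.
Total: 65% + 10% = 75%.
Rounded: 75.00%.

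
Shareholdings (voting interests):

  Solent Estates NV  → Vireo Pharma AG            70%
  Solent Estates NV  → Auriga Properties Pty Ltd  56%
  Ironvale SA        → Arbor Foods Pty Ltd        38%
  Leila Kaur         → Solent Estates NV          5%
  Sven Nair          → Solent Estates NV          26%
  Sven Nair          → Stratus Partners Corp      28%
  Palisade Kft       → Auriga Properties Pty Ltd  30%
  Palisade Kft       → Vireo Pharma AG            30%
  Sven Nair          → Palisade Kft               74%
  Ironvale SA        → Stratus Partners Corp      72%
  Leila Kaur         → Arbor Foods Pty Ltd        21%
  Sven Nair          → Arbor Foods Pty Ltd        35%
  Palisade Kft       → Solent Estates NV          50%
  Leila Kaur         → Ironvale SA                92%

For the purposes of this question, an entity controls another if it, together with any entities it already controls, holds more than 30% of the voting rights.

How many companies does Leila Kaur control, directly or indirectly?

Leila holds 92% of Ironvale, so Leila controls Ironvale.
Leila and Ironvale together hold 21% + 38% = 59% of Arbor, so Leila controls Arbor.
Ironvale holds 72% of Stratus, so Leila controls Stratus.
No other company's threshold is met.
Leila controls 3 companies.

3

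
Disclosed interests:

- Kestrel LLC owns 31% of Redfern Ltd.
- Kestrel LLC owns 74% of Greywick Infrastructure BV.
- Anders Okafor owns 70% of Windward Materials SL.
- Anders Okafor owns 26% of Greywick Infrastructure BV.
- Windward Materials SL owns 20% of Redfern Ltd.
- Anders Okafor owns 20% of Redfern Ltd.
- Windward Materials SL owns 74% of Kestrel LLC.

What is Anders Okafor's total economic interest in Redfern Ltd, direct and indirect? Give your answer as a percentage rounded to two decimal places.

Anders reaches Redfern along 3 paths.
Direct stake: 20% = 20%.
Via Windward: 70% × 20% = 14%.
Via Windward → Kestrel: 70% × 74% × 31% = 16.058%.
Total: 20% + 14% + 16.058% = 50.058%.
Rounded: 50.06%.

50.06%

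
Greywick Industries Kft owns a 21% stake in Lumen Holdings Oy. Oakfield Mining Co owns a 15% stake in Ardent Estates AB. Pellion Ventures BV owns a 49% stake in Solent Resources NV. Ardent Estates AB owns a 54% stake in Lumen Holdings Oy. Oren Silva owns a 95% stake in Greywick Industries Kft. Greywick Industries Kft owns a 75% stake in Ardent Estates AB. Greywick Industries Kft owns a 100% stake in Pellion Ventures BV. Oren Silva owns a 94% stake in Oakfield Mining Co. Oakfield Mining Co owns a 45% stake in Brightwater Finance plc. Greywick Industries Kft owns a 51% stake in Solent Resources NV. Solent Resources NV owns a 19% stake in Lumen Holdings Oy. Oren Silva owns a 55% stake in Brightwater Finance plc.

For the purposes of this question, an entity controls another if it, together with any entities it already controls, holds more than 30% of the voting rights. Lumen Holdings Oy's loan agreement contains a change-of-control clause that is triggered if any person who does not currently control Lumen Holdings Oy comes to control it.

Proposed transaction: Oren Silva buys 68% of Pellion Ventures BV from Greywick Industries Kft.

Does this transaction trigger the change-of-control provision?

The purchase adds only to Oren's holdings (Greywick's stake shrinks), so Oren is the only person who could newly come to control Lumen.
Oren holds 94% of Oakfield, so Oren controls Oakfield.
Oren holds 95% of Greywick, so Oren controls Greywick.
Greywick and Oakfield together hold 75% + 15% = 90% of Ardent, so Oren controls Ardent.
Greywick holds 100% of Pellion, so Oren controls Pellion.
Pellion and Greywick together hold 49% + 51% = 100% of Solent, so Oren controls Solent.
Ardent and Solent and Greywick together hold 54% + 19% + 21% = 94% of Lumen, so Oren controls Lumen.
So Oren already controls Lumen before the transaction.
After the purchase, Oren holds 68% of Pellion directly, and Greywick's stake falls to 32%.
Oren controlled Lumen already, so this is not a new person acquiring control; every other person's position is unchanged or reduced.
No new person acquires control, so the clause is not triggered.

No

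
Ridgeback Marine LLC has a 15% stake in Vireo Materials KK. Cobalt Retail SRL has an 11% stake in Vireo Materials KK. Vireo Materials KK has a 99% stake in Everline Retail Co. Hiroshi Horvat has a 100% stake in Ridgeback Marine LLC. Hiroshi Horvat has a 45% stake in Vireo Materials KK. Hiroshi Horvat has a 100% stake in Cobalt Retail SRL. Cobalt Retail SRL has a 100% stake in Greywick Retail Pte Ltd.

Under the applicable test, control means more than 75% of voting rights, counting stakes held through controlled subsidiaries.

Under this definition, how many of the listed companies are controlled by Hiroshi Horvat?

Hiroshi holds 100% of Ridgeback, so Hiroshi controls Ridgeback.
Hiroshi holds 100% of Cobalt, so Hiroshi controls Cobalt.
Cobalt holds 100% of Greywick, so Hiroshi controls Greywick.
No other company's threshold is met.
Hiroshi controls 3 companies.

3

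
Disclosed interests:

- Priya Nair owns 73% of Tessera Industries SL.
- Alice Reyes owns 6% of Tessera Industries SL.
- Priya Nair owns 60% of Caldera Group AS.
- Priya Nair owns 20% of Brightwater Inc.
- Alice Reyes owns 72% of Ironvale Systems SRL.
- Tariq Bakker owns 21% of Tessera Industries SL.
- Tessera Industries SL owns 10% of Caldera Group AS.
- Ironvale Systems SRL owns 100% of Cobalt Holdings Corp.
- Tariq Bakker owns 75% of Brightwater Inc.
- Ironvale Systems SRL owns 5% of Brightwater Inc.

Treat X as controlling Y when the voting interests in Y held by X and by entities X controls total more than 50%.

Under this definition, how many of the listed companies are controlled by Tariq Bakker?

1

Tariq holds 75% of Brightwater, so Tariq controls Brightwater.
No other company's threshold is met.
Tariq controls 1 company.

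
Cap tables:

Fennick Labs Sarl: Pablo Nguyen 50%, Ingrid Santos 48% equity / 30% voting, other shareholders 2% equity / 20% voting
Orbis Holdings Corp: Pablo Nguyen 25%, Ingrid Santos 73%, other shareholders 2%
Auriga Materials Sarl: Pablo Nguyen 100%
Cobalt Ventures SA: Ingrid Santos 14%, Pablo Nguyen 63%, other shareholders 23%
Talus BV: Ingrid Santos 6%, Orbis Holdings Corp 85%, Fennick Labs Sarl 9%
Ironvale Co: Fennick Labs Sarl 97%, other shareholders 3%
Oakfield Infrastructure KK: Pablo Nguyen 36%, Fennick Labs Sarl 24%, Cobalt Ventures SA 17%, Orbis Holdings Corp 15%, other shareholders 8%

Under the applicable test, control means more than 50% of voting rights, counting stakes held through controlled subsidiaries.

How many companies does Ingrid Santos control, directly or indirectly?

2

Ingrid holds 73% of Orbis, so Ingrid controls Orbis.
Ingrid and Orbis together hold 6% + 85% = 91% of Talus, so Ingrid controls Talus.
No other company's threshold is met.
Ingrid controls 2 companies.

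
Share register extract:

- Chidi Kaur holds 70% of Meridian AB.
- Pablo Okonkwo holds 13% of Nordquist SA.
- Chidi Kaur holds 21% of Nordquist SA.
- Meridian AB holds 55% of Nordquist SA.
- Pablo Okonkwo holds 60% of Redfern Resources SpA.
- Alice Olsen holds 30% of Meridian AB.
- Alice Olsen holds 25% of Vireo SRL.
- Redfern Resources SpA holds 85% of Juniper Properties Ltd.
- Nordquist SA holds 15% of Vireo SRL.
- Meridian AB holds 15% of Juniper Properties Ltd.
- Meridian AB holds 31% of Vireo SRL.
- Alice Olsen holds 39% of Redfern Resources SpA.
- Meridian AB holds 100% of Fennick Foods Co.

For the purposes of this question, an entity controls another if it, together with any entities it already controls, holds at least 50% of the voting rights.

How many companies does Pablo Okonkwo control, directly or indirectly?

Pablo holds 60% of Redfern, so Pablo controls Redfern.
Redfern holds 85% of Juniper, so Pablo controls Juniper.
No other company's threshold is met.
Pablo controls 2 companies.

2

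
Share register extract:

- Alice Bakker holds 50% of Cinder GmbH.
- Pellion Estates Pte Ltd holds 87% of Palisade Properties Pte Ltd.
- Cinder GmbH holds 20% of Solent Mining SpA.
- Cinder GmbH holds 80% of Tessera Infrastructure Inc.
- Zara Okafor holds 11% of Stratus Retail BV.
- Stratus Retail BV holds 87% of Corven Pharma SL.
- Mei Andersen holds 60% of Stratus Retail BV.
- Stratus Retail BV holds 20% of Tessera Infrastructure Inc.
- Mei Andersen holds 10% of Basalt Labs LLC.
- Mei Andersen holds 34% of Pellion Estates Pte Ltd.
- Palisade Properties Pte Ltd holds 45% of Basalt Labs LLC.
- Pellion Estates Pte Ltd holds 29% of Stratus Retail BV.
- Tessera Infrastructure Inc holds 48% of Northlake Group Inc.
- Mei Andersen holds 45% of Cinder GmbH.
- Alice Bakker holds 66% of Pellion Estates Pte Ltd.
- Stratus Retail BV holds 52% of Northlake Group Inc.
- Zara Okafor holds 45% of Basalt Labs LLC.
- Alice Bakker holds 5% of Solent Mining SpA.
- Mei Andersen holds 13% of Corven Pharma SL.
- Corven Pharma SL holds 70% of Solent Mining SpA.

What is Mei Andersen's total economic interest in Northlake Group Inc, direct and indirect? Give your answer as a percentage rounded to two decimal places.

60.31%

Mei reaches Northlake along 5 paths.
Via Cinder → Tessera: 45% × 80% × 48% = 17.28%.
Via Pellion → Stratus → Tessera: 34% × 29% × 20% × 48% = 0.94656%.
Via Stratus → Tessera: 60% × 20% × 48% = 5.76%.
Via Pellion → Stratus: 34% × 29% × 52% = 5.1272%.
Via Stratus: 60% × 52% = 31.2%.
Total: 17.28% + 0.94656% + 5.76% + 5.1272% + 31.2% = 60.31376%.
Rounded: 60.31%.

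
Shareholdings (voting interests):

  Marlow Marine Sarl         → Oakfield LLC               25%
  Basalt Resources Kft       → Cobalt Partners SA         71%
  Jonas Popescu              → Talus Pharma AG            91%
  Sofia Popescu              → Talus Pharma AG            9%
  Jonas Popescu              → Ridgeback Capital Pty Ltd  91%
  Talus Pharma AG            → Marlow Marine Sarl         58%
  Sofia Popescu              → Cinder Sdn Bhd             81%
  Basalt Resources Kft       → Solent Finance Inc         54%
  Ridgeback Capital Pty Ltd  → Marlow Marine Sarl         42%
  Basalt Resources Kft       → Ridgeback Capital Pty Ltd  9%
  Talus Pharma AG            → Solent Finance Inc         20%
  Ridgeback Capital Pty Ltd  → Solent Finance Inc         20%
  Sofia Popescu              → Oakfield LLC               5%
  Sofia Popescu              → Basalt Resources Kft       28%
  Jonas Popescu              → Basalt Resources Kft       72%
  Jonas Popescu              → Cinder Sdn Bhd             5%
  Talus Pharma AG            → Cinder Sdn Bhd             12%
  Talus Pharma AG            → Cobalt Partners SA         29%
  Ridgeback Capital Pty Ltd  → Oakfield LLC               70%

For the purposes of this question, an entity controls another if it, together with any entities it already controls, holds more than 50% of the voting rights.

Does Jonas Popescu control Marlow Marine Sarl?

Jonas holds 72% of Basalt, so Jonas controls Basalt.
Basalt and Jonas together hold 9% + 91% = 100% of Ridgeback, so Jonas controls Ridgeback.
Jonas holds 91% of Talus, so Jonas controls Talus.
Talus and Ridgeback together hold 58% + 42% = 100% of Marlow, so Jonas controls Marlow.

Yes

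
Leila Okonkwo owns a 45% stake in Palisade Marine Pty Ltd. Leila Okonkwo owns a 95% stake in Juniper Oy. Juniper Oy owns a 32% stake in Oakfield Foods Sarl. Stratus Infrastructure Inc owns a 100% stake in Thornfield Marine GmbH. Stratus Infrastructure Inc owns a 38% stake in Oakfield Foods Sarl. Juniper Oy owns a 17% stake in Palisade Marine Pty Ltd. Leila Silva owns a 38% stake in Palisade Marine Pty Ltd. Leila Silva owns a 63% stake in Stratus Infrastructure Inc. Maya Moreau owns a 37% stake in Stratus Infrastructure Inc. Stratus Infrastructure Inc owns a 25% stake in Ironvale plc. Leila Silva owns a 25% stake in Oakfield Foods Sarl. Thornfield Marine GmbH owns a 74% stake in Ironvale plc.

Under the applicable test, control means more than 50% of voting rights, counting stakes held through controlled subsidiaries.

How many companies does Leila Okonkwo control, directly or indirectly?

Leila Okonkwo holds 95% of Juniper, so Leila Okonkwo controls Juniper.
Juniper and Leila Okonkwo together hold 17% + 45% = 62% of Palisade, so Leila Okonkwo controls Palisade.
No other company's threshold is met.
Leila Okonkwo controls 2 companies.

2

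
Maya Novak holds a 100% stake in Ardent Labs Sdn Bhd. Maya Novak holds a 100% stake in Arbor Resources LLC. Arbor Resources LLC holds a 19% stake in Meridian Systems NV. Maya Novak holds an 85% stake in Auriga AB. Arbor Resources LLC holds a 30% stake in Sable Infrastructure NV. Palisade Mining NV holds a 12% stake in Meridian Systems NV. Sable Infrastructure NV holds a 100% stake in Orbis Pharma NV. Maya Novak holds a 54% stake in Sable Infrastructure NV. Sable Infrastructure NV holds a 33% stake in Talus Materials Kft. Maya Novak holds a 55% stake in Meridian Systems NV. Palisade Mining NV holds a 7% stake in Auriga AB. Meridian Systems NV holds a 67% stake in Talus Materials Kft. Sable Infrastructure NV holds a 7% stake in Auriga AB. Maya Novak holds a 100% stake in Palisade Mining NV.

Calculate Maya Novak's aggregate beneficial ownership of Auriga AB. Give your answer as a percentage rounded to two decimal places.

Maya reaches Auriga along 4 paths.
Direct stake: 85% = 85%.
Via Palisade: 100% × 7% = 7%.
Via Sable: 54% × 7% = 3.78%.
Via Arbor → Sable: 100% × 30% × 7% = 2.1%.
Total: 85% + 7% + 3.78% + 2.1% = 97.88%.

97.88%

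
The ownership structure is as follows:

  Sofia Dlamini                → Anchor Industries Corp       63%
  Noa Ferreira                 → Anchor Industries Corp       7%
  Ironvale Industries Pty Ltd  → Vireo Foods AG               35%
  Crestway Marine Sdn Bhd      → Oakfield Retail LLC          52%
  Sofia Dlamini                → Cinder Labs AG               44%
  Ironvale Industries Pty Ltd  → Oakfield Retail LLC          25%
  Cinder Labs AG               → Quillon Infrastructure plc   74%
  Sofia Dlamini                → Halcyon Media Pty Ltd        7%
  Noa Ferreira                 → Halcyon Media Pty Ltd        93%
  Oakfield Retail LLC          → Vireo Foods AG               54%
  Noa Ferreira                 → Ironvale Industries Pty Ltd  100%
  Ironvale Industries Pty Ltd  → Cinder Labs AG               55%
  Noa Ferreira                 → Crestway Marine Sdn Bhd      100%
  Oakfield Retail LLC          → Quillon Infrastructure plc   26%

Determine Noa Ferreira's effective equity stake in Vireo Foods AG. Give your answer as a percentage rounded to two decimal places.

76.58%

Noa reaches Vireo along 3 paths.
Via Ironvale: 100% × 35% = 35%.
Via Crestway → Oakfield: 100% × 52% × 54% = 28.08%.
Via Ironvale → Oakfield: 100% × 25% × 54% = 13.5%.
Total: 35% + 28.08% + 13.5% = 76.58%.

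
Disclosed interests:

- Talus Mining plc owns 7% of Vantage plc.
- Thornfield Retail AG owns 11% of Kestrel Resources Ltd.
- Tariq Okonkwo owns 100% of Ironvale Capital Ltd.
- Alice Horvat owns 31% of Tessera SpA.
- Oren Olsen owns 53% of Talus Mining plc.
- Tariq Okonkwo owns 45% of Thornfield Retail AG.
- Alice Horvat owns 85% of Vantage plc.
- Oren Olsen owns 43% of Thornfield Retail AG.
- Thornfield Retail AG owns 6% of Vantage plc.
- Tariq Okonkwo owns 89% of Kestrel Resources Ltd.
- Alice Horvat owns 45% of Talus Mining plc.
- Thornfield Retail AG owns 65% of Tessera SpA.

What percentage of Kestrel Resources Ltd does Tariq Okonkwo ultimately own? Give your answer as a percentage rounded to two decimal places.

Tariq reaches Kestrel along 2 paths.
Via Thornfield: 45% × 11% = 4.95%.
Direct stake: 89% = 89%.
Total: 4.95% + 89% = 93.95%.

93.95%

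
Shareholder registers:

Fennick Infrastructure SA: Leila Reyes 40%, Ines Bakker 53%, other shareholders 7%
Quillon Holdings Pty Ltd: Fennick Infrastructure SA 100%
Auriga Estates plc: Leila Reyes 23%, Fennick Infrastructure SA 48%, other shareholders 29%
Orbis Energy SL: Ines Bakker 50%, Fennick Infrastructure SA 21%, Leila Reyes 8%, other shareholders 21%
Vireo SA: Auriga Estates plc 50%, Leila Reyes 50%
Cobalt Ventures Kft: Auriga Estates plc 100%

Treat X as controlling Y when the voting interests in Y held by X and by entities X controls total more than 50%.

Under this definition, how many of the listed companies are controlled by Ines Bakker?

Ines holds 53% of Fennick, so Ines controls Fennick.
Fennick holds 100% of Quillon, so Ines controls Quillon.
Ines and Fennick together hold 50% + 21% = 71% of Orbis, so Ines controls Orbis.
No other company's threshold is met.
Ines controls 3 companies.

3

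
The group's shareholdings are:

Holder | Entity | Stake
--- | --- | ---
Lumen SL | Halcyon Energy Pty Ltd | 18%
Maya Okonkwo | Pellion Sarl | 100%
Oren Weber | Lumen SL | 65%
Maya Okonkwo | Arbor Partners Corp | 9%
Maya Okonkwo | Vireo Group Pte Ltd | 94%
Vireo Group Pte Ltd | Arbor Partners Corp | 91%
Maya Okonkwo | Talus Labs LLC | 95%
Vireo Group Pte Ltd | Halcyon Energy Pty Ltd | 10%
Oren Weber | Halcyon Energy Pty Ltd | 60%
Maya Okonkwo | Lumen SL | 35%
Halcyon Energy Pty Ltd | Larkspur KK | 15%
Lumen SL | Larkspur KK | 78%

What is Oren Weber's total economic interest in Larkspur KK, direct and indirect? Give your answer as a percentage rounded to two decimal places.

Oren reaches Larkspur along 3 paths.
Via Halcyon: 60% × 15% = 9%.
Via Lumen → Halcyon: 65% × 18% × 15% = 1.755%.
Via Lumen: 65% × 78% = 50.7%.
Total: 9% + 1.755% + 50.7% = 61.455%.
Rounded: 61.46%.

61.46%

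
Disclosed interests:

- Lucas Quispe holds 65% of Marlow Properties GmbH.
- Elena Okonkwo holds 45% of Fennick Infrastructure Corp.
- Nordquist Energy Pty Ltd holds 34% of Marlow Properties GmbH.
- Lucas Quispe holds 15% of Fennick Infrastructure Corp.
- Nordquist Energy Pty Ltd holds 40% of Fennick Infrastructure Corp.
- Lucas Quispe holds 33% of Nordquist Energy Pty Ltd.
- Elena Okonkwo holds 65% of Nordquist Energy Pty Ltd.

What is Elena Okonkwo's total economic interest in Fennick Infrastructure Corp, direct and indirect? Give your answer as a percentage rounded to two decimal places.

Elena reaches Fennick along 2 paths.
Direct stake: 45% = 45%.
Via Nordquist: 65% × 40% = 26%.
Total: 45% + 26% = 71%.
Rounded: 71.00%.

71.00%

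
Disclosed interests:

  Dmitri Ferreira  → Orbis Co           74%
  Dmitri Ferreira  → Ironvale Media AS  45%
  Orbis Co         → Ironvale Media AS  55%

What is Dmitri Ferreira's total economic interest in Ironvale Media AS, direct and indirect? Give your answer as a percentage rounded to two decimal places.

85.70%

Dmitri reaches Ironvale along 2 paths.
Direct stake: 45% = 45%.
Via Orbis: 74% × 55% = 40.7%.
Total: 45% + 40.7% = 85.7%.
Rounded: 85.70%.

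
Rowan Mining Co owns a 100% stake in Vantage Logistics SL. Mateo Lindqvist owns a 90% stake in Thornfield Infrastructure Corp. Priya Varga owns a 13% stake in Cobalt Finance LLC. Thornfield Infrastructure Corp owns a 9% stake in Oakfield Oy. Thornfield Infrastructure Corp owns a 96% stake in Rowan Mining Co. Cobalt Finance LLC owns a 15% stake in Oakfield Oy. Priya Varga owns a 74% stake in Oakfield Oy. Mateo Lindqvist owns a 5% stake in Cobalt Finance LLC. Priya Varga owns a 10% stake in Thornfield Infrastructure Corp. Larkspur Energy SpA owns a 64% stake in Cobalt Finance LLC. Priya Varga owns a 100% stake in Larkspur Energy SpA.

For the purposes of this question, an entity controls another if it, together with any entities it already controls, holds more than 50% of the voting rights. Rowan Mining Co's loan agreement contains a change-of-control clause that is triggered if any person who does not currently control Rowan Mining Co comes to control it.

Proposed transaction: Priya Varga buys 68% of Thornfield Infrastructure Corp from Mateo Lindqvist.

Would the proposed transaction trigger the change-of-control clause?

The purchase adds only to Priya's holdings (Mateo's stake shrinks), so Priya is the only person who could newly come to control Rowan.
Priya holds 100% of Larkspur, so Priya controls Larkspur.
Larkspur and Priya together hold 64% + 13% = 77% of Cobalt, so Priya controls Cobalt.
Priya and Cobalt together hold 74% + 15% = 89% of Oakfield, so Priya controls Oakfield.
Neither Priya nor any entity Priya controls holds any voting interest in Rowan.
So before the transaction, Priya does not control Rowan.
After the purchase, Priya's direct stake in Thornfield rises to 10% + 68% = 78%, and Mateo's stake falls to 22%.
Priya holds 78% of Thornfield, so Priya controls Thornfield.
Thornfield holds 96% of Rowan, so Priya controls Rowan.
Priya did not control Rowan before and does after, so the clause is triggered.

Yes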